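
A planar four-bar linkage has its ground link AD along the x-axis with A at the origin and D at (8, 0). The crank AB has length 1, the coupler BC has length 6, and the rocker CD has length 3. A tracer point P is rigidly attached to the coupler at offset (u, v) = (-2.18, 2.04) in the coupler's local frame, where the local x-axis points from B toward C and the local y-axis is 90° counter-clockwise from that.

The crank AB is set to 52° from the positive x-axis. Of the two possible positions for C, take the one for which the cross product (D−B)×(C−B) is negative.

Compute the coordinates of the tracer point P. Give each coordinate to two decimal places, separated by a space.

-0.31 3.63

A=(0,0), D=(8.00,0)
B = A + 1.00·(cos52°, sin52°) = (0.6157, 0.7880)
|BD| = 7.4263
circle(B,6.00) ∩ circle(D,3.00): a=5.5310, h=2.3255
  candidates: C₊=(6.3622,2.5135) cross=17.270; C₋=(5.8687,-2.1113) cross=-17.270
  mode - wants cross < 0 → take C=(5.8687,-2.1113) (cross=-17.270)
ex = (C−B)/|BC| = (0.8755,-0.4832); ey = (0.4832,0.8755)
P = B + -2.18·ex + 2.04·ey = (-0.3072,3.6274)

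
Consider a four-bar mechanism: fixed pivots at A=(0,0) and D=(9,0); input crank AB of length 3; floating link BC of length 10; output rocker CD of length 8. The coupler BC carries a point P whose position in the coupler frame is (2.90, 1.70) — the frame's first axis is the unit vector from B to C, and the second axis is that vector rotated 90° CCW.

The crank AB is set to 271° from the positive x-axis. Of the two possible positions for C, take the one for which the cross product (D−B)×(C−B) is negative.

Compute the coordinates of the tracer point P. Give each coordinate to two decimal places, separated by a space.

3.41 -2.98

A=(0,0), D=(9.00,0)
B = A + 3.00·(cos271°, sin271°) = (0.0524, -2.9995)
|BD| = 9.4370
circle(B,10.00) ∩ circle(D,8.00): a=6.6259, h=7.4898
  candidates: C₊=(3.9540,6.2079) cross=70.682; C₋=(8.7153,-7.9949) cross=-70.682
  mode - wants cross < 0 → take C=(8.7153,-7.9949) (cross=-70.682)
ex = (C−B)/|BC| = (0.8663,-0.4995); ey = (0.4995,0.8663)
P = B + 2.90·ex + 1.70·ey = (3.4138,-2.9755)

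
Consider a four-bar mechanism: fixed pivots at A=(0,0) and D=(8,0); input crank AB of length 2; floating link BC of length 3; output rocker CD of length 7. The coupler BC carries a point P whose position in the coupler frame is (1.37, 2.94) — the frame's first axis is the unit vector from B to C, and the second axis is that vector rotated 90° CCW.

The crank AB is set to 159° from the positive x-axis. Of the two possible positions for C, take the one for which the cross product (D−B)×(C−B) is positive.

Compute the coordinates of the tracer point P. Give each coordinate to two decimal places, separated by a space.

-0.96 3.83

A=(0,0), D=(8.00,0)
B = A + 2.00·(cos159°, sin159°) = (-1.8672, 0.7167)
|BD| = 9.8932
circle(B,3.00) ∩ circle(D,7.00): a=2.9250, h=0.6667
  candidates: C₊=(1.0984,1.1698) cross=6.596; C₋=(1.0018,-0.1601) cross=-6.596
  mode + wants cross > 0 → take C=(1.0984,1.1698) (cross=6.596)
ex = (C−B)/|BC| = (0.9885,0.1510); ey = (-0.1510,0.9885)
P = B + 1.37·ex + 2.94·ey = (-0.9569,3.8299)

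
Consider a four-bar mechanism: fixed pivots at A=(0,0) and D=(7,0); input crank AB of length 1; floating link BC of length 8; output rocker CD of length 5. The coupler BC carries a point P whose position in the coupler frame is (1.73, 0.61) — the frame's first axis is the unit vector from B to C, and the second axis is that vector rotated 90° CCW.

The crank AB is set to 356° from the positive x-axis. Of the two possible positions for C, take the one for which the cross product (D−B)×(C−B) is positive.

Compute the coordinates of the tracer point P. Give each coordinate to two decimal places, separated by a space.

A=(0,0), D=(7.00,0)
B = A + 1.00·(cos356°, sin356°) = (0.9976, -0.0698)
|BD| = 6.0028
circle(B,8.00) ∩ circle(D,5.00): a=6.2499, h=4.9939
  candidates: C₊=(7.1890,4.9964) cross=29.978; C₋=(7.3051,-4.9907) cross=-29.978
  mode + wants cross > 0 → take C=(7.1890,4.9964) (cross=29.978)
ex = (C−B)/|BC| = (0.7739,0.6333); ey = (-0.6333,0.7739)
P = B + 1.73·ex + 0.61·ey = (1.9502,1.4979)

1.95 1.50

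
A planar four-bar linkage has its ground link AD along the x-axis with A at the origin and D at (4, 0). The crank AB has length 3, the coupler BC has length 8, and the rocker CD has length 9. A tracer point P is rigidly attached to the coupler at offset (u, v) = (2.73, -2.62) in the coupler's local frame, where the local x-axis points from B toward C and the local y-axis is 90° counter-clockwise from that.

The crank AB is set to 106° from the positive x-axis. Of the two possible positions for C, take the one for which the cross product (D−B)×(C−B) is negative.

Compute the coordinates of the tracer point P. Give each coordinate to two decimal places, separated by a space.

A=(0,0), D=(4.00,0)
B = A + 3.00·(cos106°, sin106°) = (-0.8269, 2.8838)
|BD| = 5.6227
circle(B,8.00) ∩ circle(D,9.00): a=1.2997, h=7.8937
  candidates: C₊=(4.3373,8.9937) cross=44.384; C₋=(-3.7597,-4.5592) cross=-44.384
  mode - wants cross < 0 → take C=(-3.7597,-4.5592) (cross=-44.384)
ex = (C−B)/|BC| = (-0.3666,-0.9304); ey = (0.9304,-0.3666)
P = B + 2.73·ex + -2.62·ey = (-4.2653,1.3043)

-4.27 1.30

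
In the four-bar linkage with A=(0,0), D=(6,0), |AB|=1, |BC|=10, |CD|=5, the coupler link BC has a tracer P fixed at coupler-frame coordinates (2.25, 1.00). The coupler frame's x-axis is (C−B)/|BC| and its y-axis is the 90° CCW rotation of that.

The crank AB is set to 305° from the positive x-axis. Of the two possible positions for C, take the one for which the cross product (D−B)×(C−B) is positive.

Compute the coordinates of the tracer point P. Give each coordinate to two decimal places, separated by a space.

A=(0,0), D=(6.00,0)
B = A + 1.00·(cos305°, sin305°) = (0.5736, -0.8192)
|BD| = 5.4879
circle(B,10.00) ∩ circle(D,5.00): a=9.5772, h=2.8771
  candidates: C₊=(9.6140,3.4553) cross=15.789; C₋=(10.4729,-2.2345) cross=-15.789
  mode + wants cross > 0 → take C=(9.6140,3.4553) (cross=15.789)
ex = (C−B)/|BC| = (0.9040,0.4274); ey = (-0.4274,0.9040)
P = B + 2.25·ex + 1.00·ey = (2.1802,1.0466)

2.18 1.05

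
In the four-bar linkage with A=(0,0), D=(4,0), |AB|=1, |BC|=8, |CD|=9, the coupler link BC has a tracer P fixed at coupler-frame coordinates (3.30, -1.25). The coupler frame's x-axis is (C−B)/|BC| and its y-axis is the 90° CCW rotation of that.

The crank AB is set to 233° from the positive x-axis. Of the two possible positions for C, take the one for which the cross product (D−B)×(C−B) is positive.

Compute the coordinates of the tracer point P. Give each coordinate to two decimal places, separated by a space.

A=(0,0), D=(4.00,0)
B = A + 1.00·(cos233°, sin233°) = (-0.6018, -0.7986)
|BD| = 4.6706
circle(B,8.00) ∩ circle(D,9.00): a=0.5154, h=7.9834
  candidates: C₊=(-1.4591,7.1553) cross=37.287; C₋=(1.2711,-8.5763) cross=-37.287
  mode + wants cross > 0 → take C=(-1.4591,7.1553) (cross=37.287)
ex = (C−B)/|BC| = (-0.1072,0.9942); ey = (-0.9942,-0.1072)
P = B + 3.30·ex + -1.25·ey = (0.2874,2.6163)

0.29 2.62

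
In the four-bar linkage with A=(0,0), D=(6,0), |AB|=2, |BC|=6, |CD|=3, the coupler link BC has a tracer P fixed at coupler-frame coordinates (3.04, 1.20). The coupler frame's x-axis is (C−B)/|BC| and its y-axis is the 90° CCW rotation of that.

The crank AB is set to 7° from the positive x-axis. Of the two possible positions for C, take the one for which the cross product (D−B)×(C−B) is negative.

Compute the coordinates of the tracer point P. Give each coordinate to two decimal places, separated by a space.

A=(0,0), D=(6.00,0)
B = A + 2.00·(cos7°, sin7°) = (1.9851, 0.2437)
|BD| = 4.0223
circle(B,6.00) ∩ circle(D,3.00): a=5.3674, h=2.6815
  candidates: C₊=(7.5052,2.5951) cross=10.786; C₋=(7.1802,-2.7581) cross=-10.786
  mode - wants cross < 0 → take C=(7.1802,-2.7581) (cross=-10.786)
ex = (C−B)/|BC| = (0.8658,-0.5003); ey = (0.5003,0.8658)
P = B + 3.04·ex + 1.20·ey = (5.2176,-0.2382)

5.22 -0.24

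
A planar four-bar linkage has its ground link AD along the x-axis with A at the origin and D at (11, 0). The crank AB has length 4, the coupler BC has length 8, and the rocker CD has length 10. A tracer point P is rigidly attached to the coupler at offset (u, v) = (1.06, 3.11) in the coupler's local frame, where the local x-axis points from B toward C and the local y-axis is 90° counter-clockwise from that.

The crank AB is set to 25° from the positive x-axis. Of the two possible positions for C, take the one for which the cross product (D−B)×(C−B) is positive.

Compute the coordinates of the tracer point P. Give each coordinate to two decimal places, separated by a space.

1.18 3.88

A=(0,0), D=(11.00,0)
B = A + 4.00·(cos25°, sin25°) = (3.6252, 1.6905)
|BD| = 7.5660
circle(B,8.00) ∩ circle(D,10.00): a=1.4040, h=7.8758
  candidates: C₊=(6.7534,9.0535) cross=59.589; C₋=(3.2340,-6.3000) cross=-59.589
  mode + wants cross > 0 → take C=(6.7534,9.0535) (cross=59.589)
ex = (C−B)/|BC| = (0.3910,0.9204); ey = (-0.9204,0.3910)
P = B + 1.06·ex + 3.11·ey = (1.1773,3.8822)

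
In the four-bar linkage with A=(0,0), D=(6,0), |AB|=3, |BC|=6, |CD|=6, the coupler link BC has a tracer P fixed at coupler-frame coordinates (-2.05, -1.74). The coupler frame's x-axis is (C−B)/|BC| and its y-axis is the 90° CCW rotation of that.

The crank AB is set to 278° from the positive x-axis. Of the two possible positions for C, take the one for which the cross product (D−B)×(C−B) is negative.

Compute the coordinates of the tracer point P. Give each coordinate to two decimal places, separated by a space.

A=(0,0), D=(6.00,0)
B = A + 3.00·(cos278°, sin278°) = (0.4175, -2.9708)
|BD| = 6.3237
circle(B,6.00) ∩ circle(D,6.00): a=3.1619, h=5.0993
  candidates: C₊=(0.8132,3.0161) cross=32.246; C₋=(5.6043,-5.9869) cross=-32.246
  mode - wants cross < 0 → take C=(5.6043,-5.9869) (cross=-32.246)
ex = (C−B)/|BC| = (0.8645,-0.5027); ey = (0.5027,0.8645)
P = B + -2.05·ex + -1.74·ey = (-2.2293,-3.4445)

-2.23 -3.44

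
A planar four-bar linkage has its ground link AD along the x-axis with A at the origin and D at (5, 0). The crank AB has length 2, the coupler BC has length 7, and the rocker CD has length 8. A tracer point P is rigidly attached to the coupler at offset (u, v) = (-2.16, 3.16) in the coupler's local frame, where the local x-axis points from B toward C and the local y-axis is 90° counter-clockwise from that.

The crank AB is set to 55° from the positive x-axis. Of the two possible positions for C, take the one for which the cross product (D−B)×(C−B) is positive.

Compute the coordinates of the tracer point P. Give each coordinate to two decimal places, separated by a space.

A=(0,0), D=(5.00,0)
B = A + 2.00·(cos55°, sin55°) = (1.1472, 1.6383)
|BD| = 4.1867
circle(B,7.00) ∩ circle(D,8.00): a=0.3020, h=6.9935
  candidates: C₊=(4.1617,7.9560) cross=29.280; C₋=(-1.3116,-4.9157) cross=-29.280
  mode + wants cross > 0 → take C=(4.1617,7.9560) (cross=29.280)
ex = (C−B)/|BC| = (0.4306,0.9025); ey = (-0.9025,0.4306)
P = B + -2.16·ex + 3.16·ey = (-2.6350,1.0497)

-2.64 1.05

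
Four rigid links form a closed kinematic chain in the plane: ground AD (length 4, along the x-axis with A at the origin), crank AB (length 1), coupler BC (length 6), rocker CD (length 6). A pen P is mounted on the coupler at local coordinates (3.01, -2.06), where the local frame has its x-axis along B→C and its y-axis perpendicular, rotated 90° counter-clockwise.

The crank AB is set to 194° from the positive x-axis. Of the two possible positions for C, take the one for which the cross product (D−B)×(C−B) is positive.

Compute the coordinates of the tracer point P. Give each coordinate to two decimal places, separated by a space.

2.06 1.79

A=(0,0), D=(4.00,0)
B = A + 1.00·(cos194°, sin194°) = (-0.9703, -0.2419)
|BD| = 4.9762
circle(B,6.00) ∩ circle(D,6.00): a=2.4881, h=5.4598
  candidates: C₊=(1.2494,5.3324) cross=27.169; C₋=(1.7803,-5.5743) cross=-27.169
  mode + wants cross > 0 → take C=(1.2494,5.3324) (cross=27.169)
ex = (C−B)/|BC| = (0.3700,0.9291); ey = (-0.9291,0.3700)
P = B + 3.01·ex + -2.06·ey = (2.0571,1.7924)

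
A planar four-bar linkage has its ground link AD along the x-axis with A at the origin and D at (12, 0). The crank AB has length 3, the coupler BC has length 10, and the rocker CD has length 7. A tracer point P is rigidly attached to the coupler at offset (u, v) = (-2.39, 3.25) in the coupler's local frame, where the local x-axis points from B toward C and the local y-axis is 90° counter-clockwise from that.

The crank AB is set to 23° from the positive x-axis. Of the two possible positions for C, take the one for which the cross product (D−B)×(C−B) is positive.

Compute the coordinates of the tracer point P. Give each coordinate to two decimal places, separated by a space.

-1.06 2.46

A=(0,0), D=(12.00,0)
B = A + 3.00·(cos23°, sin23°) = (2.7615, 1.1722)
|BD| = 9.3126
circle(B,10.00) ∩ circle(D,7.00): a=7.3945, h=6.7321
  candidates: C₊=(10.9446,6.9200) cross=62.693; C₋=(9.2498,-6.4371) cross=-62.693
  mode + wants cross > 0 → take C=(10.9446,6.9200) (cross=62.693)
ex = (C−B)/|BC| = (0.8183,0.5748); ey = (-0.5748,0.8183)
P = B + -2.39·ex + 3.25·ey = (-1.0623,2.4580)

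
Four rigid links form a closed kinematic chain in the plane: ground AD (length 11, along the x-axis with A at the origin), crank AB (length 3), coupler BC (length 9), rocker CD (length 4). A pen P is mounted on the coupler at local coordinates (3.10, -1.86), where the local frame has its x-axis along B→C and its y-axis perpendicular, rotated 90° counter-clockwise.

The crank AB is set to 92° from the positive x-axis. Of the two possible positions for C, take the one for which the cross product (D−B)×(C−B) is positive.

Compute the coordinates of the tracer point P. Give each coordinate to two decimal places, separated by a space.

3.07 1.28

A=(0,0), D=(11.00,0)
B = A + 3.00·(cos92°, sin92°) = (-0.1047, 2.9982)
|BD| = 11.5023
circle(B,9.00) ∩ circle(D,4.00): a=8.5767, h=2.7277
  candidates: C₊=(8.8865,3.3960) cross=31.375; C₋=(7.4645,-1.8709) cross=-31.375
  mode + wants cross > 0 → take C=(8.8865,3.3960) (cross=31.375)
ex = (C−B)/|BC| = (0.9990,0.0442); ey = (-0.0442,0.9990)
P = B + 3.10·ex + -1.86·ey = (3.0745,1.2770)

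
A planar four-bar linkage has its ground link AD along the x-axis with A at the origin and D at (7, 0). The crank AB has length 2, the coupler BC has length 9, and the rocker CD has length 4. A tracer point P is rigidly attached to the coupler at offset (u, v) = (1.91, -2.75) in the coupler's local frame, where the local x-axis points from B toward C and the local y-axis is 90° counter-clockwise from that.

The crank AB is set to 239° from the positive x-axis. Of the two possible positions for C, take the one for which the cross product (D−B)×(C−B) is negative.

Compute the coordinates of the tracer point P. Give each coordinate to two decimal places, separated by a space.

A=(0,0), D=(7.00,0)
B = A + 2.00·(cos239°, sin239°) = (-1.0301, -1.7143)
|BD| = 8.2110
circle(B,9.00) ∩ circle(D,4.00): a=8.0636, h=3.9973
  candidates: C₊=(6.0213,3.8784) cross=32.822; C₋=(7.6904,-3.9400) cross=-32.822
  mode - wants cross < 0 → take C=(7.6904,-3.9400) (cross=-32.822)
ex = (C−B)/|BC| = (0.9689,-0.2473); ey = (0.2473,0.9689)
P = B + 1.91·ex + -2.75·ey = (0.1405,-4.8513)

0.14 -4.85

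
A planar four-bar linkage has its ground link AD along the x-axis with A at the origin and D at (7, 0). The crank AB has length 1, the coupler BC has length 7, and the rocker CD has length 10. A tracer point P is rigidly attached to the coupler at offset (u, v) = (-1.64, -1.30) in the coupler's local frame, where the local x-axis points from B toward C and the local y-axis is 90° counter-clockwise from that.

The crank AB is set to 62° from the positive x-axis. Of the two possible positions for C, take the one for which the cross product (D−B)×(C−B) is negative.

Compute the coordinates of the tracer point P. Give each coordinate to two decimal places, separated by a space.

A=(0,0), D=(7.00,0)
B = A + 1.00·(cos62°, sin62°) = (0.4695, 0.8829)
|BD| = 6.5899
circle(B,7.00) ∩ circle(D,10.00): a=-0.5746, h=6.9764
  candidates: C₊=(0.8348,7.8734) cross=45.974; C₋=(-1.0346,-5.9535) cross=-45.974
  mode - wants cross < 0 → take C=(-1.0346,-5.9535) (cross=-45.974)
ex = (C−B)/|BC| = (-0.2149,-0.9766); ey = (0.9766,-0.2149)
P = B + -1.64·ex + -1.30·ey = (-0.4478,2.7640)

-0.45 2.76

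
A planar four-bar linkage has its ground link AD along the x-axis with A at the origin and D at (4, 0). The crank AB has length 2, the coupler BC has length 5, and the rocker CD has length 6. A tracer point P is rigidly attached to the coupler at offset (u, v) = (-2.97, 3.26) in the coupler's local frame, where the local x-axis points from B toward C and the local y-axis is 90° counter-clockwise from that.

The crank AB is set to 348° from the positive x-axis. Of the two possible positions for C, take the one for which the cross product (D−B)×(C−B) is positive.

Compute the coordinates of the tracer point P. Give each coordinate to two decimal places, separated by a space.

0.63 -4.62

A=(0,0), D=(4.00,0)
B = A + 2.00·(cos348°, sin348°) = (1.9563, -0.4158)
|BD| = 2.0856
circle(B,5.00) ∩ circle(D,6.00): a=-1.5944, h=4.7390
  candidates: C₊=(-0.5509,3.9101) cross=9.884; C₋=(1.3388,-5.3775) cross=-9.884
  mode + wants cross > 0 → take C=(-0.5509,3.9101) (cross=9.884)
ex = (C−B)/|BC| = (-0.5014,0.8652); ey = (-0.8652,-0.5014)
P = B + -2.97·ex + 3.26·ey = (0.6251,-4.6201)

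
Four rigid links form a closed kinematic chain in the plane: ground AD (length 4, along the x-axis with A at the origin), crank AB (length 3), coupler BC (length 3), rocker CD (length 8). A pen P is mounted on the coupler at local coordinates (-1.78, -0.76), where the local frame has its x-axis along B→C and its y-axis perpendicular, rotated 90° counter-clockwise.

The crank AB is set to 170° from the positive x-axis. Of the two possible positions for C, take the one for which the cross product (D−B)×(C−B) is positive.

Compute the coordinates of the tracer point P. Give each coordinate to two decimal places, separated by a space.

A=(0,0), D=(4.00,0)
B = A + 3.00·(cos170°, sin170°) = (-2.9544, 0.5209)
|BD| = 6.9739
circle(B,3.00) ∩ circle(D,8.00): a=-0.4563, h=2.9651
  candidates: C₊=(-3.1880,3.5118) cross=20.678; C₋=(-3.6310,-2.4018) cross=-20.678
  mode + wants cross > 0 → take C=(-3.1880,3.5118) (cross=20.678)
ex = (C−B)/|BC| = (-0.0779,0.9970); ey = (-0.9970,-0.0779)
P = B + -1.78·ex + -0.76·ey = (-2.0582,-1.1945)

-2.06 -1.19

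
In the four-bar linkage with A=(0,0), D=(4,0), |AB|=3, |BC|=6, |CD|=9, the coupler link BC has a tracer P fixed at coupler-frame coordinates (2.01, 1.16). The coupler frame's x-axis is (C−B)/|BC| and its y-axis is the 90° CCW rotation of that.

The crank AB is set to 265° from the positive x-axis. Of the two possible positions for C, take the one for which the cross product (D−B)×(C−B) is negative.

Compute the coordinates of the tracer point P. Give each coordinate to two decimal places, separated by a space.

1.47 -4.53

A=(0,0), D=(4.00,0)
B = A + 3.00·(cos265°, sin265°) = (-0.2615, -2.9886)
|BD| = 5.2050
circle(B,6.00) ∩ circle(D,9.00): a=-1.7203, h=5.7481
  candidates: C₊=(-4.9704,0.7298) cross=29.919; C₋=(1.6305,-8.6825) cross=-29.919
  mode - wants cross < 0 → take C=(1.6305,-8.6825) (cross=-29.919)
ex = (C−B)/|BC| = (0.3153,-0.9490); ey = (0.9490,0.3153)
P = B + 2.01·ex + 1.16·ey = (1.4732,-4.5303)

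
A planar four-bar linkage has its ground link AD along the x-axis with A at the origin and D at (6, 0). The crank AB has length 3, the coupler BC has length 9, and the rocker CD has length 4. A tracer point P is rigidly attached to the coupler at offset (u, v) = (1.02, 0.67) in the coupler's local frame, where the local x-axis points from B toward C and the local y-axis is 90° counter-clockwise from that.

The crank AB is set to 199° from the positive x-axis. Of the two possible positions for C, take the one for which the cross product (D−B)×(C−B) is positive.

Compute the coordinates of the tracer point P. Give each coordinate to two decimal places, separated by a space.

-2.33 0.13

A=(0,0), D=(6.00,0)
B = A + 3.00·(cos199°, sin199°) = (-2.8366, -0.9767)
|BD| = 8.8904
circle(B,9.00) ∩ circle(D,4.00): a=8.1008, h=3.9213
  candidates: C₊=(4.7844,3.8108) cross=34.862; C₋=(5.6460,-3.9843) cross=-34.862
  mode + wants cross > 0 → take C=(4.7844,3.8108) (cross=34.862)
ex = (C−B)/|BC| = (0.8468,0.5319); ey = (-0.5319,0.8468)
P = B + 1.02·ex + 0.67·ey = (-2.3292,0.1332)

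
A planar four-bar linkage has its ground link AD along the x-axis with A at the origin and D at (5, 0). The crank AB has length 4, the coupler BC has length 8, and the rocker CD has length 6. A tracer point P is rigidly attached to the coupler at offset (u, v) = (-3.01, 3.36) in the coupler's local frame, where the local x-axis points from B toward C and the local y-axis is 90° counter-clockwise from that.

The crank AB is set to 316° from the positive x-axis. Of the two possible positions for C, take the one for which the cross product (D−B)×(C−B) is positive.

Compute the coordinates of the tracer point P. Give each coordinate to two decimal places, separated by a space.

-0.11 -6.16

A=(0,0), D=(5.00,0)
B = A + 4.00·(cos316°, sin316°) = (2.8774, -2.7786)
|BD| = 3.4966
circle(B,8.00) ∩ circle(D,6.00): a=5.7522, h=5.5599
  candidates: C₊=(1.9510,5.1676) cross=19.441; C₋=(10.7875,-1.5828) cross=-19.441
  mode + wants cross > 0 → take C=(1.9510,5.1676) (cross=19.441)
ex = (C−B)/|BC| = (-0.1158,0.9933); ey = (-0.9933,-0.1158)
P = B + -3.01·ex + 3.36·ey = (-0.1115,-6.1575)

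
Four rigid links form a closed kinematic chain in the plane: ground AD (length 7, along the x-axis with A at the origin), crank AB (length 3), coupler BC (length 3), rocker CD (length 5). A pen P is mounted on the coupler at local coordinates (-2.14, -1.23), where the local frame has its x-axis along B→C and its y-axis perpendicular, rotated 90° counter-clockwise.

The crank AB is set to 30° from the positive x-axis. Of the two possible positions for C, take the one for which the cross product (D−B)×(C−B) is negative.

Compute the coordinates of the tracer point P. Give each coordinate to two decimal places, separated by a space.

A=(0,0), D=(7.00,0)
B = A + 3.00·(cos30°, sin30°) = (2.5981, 1.5000)
|BD| = 4.6505
circle(B,3.00) ∩ circle(D,5.00): a=0.6050, h=2.9384
  candidates: C₊=(4.1185,4.0862) cross=13.665; C₋=(2.2230,-1.4765) cross=-13.665
  mode - wants cross < 0 → take C=(2.2230,-1.4765) (cross=-13.665)
ex = (C−B)/|BC| = (-0.1250,-0.9922); ey = (0.9922,-0.1250)
P = B + -2.14·ex + -1.23·ey = (1.6453,3.7770)

1.65 3.78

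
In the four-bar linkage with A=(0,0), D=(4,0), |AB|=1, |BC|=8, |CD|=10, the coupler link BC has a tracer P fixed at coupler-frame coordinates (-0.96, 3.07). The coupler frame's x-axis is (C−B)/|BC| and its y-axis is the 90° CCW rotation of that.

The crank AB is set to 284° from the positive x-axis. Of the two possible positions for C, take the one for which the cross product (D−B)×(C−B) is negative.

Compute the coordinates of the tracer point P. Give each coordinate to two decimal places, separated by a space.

3.39 -0.29

A=(0,0), D=(4.00,0)
B = A + 1.00·(cos284°, sin284°) = (0.2419, -0.9703)
|BD| = 3.8813
circle(B,8.00) ∩ circle(D,10.00): a=-2.6969, h=7.5317
  candidates: C₊=(-4.2522,5.6480) cross=29.233; C₋=(-0.4865,-8.9371) cross=-29.233
  mode - wants cross < 0 → take C=(-0.4865,-8.9371) (cross=-29.233)
ex = (C−B)/|BC| = (-0.0911,-0.9958); ey = (0.9958,-0.0911)
P = B + -0.96·ex + 3.07·ey = (3.3866,-0.2938)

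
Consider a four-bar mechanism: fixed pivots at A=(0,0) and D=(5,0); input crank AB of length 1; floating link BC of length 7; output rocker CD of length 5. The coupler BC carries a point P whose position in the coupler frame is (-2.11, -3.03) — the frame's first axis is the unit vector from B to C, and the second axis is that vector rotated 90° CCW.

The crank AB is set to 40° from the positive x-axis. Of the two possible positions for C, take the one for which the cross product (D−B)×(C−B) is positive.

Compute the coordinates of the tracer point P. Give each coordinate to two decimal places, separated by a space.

A=(0,0), D=(5.00,0)
B = A + 1.00·(cos40°, sin40°) = (0.7660, 0.6428)
|BD| = 4.2825
circle(B,7.00) ∩ circle(D,5.00): a=4.9434, h=4.9561
  candidates: C₊=(6.3973,4.8008) cross=21.224; C₋=(4.9095,-4.9992) cross=-21.224
  mode + wants cross > 0 → take C=(6.3973,4.8008) (cross=21.224)
ex = (C−B)/|BC| = (0.8045,0.5940); ey = (-0.5940,0.8045)
P = B + -2.11·ex + -3.03·ey = (0.8684,-3.0481)

0.87 -3.05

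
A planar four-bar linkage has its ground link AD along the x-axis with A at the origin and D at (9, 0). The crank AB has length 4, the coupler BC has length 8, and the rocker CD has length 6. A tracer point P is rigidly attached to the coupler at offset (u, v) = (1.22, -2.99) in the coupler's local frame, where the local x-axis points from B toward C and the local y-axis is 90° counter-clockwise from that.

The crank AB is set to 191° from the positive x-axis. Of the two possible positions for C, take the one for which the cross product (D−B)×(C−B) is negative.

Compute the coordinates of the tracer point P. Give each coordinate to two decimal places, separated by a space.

A=(0,0), D=(9.00,0)
B = A + 4.00·(cos191°, sin191°) = (-3.9265, -0.7632)
|BD| = 12.9490
circle(B,8.00) ∩ circle(D,6.00): a=7.5557, h=2.6290
  candidates: C₊=(3.4611,2.3066) cross=34.043; C₋=(3.7710,-2.9424) cross=-34.043
  mode - wants cross < 0 → take C=(3.7710,-2.9424) (cross=-34.043)
ex = (C−B)/|BC| = (0.9622,-0.2724); ey = (0.2724,0.9622)
P = B + 1.22·ex + -2.99·ey = (-3.5671,-3.9725)

-3.57 -3.97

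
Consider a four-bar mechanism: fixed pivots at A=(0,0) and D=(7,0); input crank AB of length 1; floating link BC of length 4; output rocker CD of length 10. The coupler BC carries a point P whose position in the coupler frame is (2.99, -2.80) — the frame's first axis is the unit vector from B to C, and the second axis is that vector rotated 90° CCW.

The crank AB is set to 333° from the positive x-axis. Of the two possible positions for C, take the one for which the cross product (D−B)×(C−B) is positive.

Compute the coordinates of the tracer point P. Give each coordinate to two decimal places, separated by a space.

A=(0,0), D=(7.00,0)
B = A + 1.00·(cos333°, sin333°) = (0.8910, -0.4540)
|BD| = 6.1258
circle(B,4.00) ∩ circle(D,10.00): a=-3.7933, h=1.2693
  candidates: C₊=(-2.9859,0.5306) cross=7.775; C₋=(-2.7978,-2.0009) cross=-7.775
  mode + wants cross > 0 → take C=(-2.9859,0.5306) (cross=7.775)
ex = (C−B)/|BC| = (-0.9692,0.2462); ey = (-0.2462,-0.9692)
P = B + 2.99·ex + -2.80·ey = (-1.3177,2.9959)

-1.32 3.00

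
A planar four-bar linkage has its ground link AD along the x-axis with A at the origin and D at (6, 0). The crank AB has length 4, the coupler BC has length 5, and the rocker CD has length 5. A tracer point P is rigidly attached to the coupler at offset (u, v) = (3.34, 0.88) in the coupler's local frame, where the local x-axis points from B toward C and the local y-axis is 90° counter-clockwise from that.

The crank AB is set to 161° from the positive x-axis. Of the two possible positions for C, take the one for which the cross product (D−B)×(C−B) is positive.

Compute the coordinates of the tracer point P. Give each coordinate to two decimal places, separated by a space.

-0.47 2.28

A=(0,0), D=(6.00,0)
B = A + 4.00·(cos161°, sin161°) = (-3.7821, 1.3023)
|BD| = 9.8684
circle(B,5.00) ∩ circle(D,5.00): a=4.9342, h=0.8086
  candidates: C₊=(1.2157,1.4526) cross=7.979; C₋=(1.0023,-0.1504) cross=-7.979
  mode + wants cross > 0 → take C=(1.2157,1.4526) (cross=7.979)
ex = (C−B)/|BC| = (0.9995,0.0301); ey = (-0.0301,0.9995)
P = B + 3.34·ex + 0.88·ey = (-0.4700,2.2823)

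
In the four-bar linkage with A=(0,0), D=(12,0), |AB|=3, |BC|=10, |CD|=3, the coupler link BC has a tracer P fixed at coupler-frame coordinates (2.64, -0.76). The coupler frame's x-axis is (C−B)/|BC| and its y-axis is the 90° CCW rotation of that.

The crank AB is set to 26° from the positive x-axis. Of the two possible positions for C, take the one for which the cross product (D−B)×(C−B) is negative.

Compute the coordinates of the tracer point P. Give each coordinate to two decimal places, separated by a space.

4.75 -0.51

A=(0,0), D=(12.00,0)
B = A + 3.00·(cos26°, sin26°) = (2.6964, 1.3151)
|BD| = 9.3961
circle(B,10.00) ∩ circle(D,3.00): a=9.5405, h=2.9965
  candidates: C₊=(12.5624,2.9468) cross=28.156; C₋=(11.7236,-2.9872) cross=-28.156
  mode - wants cross < 0 → take C=(11.7236,-2.9872) (cross=-28.156)
ex = (C−B)/|BC| = (0.9027,-0.4302); ey = (0.4302,0.9027)
P = B + 2.64·ex + -0.76·ey = (4.7526,-0.5068)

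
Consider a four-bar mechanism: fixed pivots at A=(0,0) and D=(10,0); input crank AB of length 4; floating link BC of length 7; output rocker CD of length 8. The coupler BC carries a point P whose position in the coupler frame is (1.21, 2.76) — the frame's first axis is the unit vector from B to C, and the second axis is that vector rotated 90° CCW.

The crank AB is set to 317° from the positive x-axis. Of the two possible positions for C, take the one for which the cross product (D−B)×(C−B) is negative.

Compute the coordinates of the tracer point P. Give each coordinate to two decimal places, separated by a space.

5.74 -1.65

A=(0,0), D=(10.00,0)
B = A + 4.00·(cos317°, sin317°) = (2.9254, -2.7280)
|BD| = 7.5823
circle(B,7.00) ∩ circle(D,8.00): a=2.8020, h=6.4147
  candidates: C₊=(3.2319,4.2653) cross=48.639; C₋=(7.8477,-7.7050) cross=-48.639
  mode - wants cross < 0 → take C=(7.8477,-7.7050) (cross=-48.639)
ex = (C−B)/|BC| = (0.7032,-0.7110); ey = (0.7110,0.7032)
P = B + 1.21·ex + 2.76·ey = (5.7386,-1.6475)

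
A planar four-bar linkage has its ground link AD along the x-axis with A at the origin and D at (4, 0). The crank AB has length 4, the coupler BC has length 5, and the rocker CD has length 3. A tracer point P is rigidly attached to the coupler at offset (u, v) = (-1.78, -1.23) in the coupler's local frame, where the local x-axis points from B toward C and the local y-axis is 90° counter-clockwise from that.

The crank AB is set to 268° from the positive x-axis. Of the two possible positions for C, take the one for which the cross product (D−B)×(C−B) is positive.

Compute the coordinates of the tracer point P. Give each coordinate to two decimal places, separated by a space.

0.60 -6.03

A=(0,0), D=(4.00,0)
B = A + 4.00·(cos268°, sin268°) = (-0.1396, -3.9976)
|BD| = 5.7547
circle(B,5.00) ∩ circle(D,3.00): a=4.2675, h=2.6054
  candidates: C₊=(1.1203,0.8411) cross=14.993; C₋=(4.7401,-2.9073) cross=-14.993
  mode + wants cross > 0 → take C=(1.1203,0.8411) (cross=14.993)
ex = (C−B)/|BC| = (0.2520,0.9677); ey = (-0.9677,0.2520)
P = B + -1.78·ex + -1.23·ey = (0.6022,-6.0301)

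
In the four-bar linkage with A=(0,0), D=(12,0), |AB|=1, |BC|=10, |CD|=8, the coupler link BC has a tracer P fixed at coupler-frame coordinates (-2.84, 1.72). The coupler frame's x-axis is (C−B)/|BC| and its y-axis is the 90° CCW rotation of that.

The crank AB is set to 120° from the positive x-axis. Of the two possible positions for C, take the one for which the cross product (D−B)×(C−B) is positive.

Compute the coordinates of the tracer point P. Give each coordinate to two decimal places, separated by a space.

-3.81 0.61

A=(0,0), D=(12.00,0)
B = A + 1.00·(cos120°, sin120°) = (-0.5000, 0.8660)
|BD| = 12.5300
circle(B,10.00) ∩ circle(D,8.00): a=7.7015, h=6.3786
  candidates: C₊=(7.6240,6.6971) cross=79.923; C₋=(6.7423,-6.0296) cross=-79.923
  mode + wants cross > 0 → take C=(7.6240,6.6971) (cross=79.923)
ex = (C−B)/|BC| = (0.8124,0.5831); ey = (-0.5831,0.8124)
P = B + -2.84·ex + 1.72·ey = (-3.8101,0.6073)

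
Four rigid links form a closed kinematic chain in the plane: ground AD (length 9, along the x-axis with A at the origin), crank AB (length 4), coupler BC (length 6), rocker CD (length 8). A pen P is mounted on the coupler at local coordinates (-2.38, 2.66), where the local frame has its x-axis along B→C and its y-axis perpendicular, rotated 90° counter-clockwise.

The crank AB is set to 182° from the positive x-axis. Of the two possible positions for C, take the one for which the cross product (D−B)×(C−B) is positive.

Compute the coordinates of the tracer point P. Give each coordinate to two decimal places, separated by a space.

A=(0,0), D=(9.00,0)
B = A + 4.00·(cos182°, sin182°) = (-3.9976, -0.1396)
|BD| = 12.9983
circle(B,6.00) ∩ circle(D,8.00): a=5.4221, h=2.5692
  candidates: C₊=(1.3966,2.4877) cross=33.396; C₋=(1.4518,-2.6504) cross=-33.396
  mode + wants cross > 0 → take C=(1.3966,2.4877) (cross=33.396)
ex = (C−B)/|BC| = (0.8990,0.4379); ey = (-0.4379,0.8990)
P = B + -2.38·ex + 2.66·ey = (-7.3020,1.2097)

-7.30 1.21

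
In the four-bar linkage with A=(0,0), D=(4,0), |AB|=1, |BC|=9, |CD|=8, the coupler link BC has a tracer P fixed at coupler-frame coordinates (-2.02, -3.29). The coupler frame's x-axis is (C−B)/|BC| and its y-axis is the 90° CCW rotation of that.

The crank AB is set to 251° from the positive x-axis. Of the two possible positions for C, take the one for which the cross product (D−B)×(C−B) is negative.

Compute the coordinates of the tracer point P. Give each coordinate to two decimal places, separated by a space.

A=(0,0), D=(4.00,0)
B = A + 1.00·(cos251°, sin251°) = (-0.3256, -0.9455)
|BD| = 4.4277
circle(B,9.00) ∩ circle(D,8.00): a=4.1336, h=7.9946
  candidates: C₊=(2.0055,7.7474) cross=35.398; C₋=(5.4199,-7.8730) cross=-35.398
  mode - wants cross < 0 → take C=(5.4199,-7.8730) (cross=-35.398)
ex = (C−B)/|BC| = (0.6384,-0.7697); ey = (0.7697,0.6384)
P = B + -2.02·ex + -3.29·ey = (-4.1475,-1.4910)

-4.15 -1.49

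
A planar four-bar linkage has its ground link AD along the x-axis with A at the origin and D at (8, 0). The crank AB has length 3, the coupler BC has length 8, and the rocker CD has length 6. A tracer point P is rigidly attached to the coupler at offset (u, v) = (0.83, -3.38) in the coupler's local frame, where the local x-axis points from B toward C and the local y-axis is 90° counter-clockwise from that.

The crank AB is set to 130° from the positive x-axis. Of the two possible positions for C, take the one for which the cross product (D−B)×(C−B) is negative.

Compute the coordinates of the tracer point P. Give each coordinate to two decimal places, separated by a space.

A=(0,0), D=(8.00,0)
B = A + 3.00·(cos130°, sin130°) = (-1.9284, 2.2981)
|BD| = 10.1909
circle(B,8.00) ∩ circle(D,6.00): a=6.4692, h=4.7063
  candidates: C₊=(5.4355,5.4243) cross=47.961; C₋=(3.3129,-3.7458) cross=-47.961
  mode - wants cross < 0 → take C=(3.3129,-3.7458) (cross=-47.961)
ex = (C−B)/|BC| = (0.6552,-0.7555); ey = (0.7555,0.6552)
P = B + 0.83·ex + -3.38·ey = (-3.9381,-0.5434)

-3.94 -0.54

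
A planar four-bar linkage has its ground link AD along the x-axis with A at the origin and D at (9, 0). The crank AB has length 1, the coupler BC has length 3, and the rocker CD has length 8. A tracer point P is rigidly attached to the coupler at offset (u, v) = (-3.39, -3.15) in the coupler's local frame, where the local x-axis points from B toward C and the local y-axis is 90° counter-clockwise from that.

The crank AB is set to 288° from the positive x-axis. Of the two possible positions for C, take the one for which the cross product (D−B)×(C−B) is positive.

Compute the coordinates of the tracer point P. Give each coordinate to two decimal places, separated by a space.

A=(0,0), D=(9.00,0)
B = A + 1.00·(cos288°, sin288°) = (0.3090, -0.9511)
|BD| = 8.7429
circle(B,3.00) ∩ circle(D,8.00): a=1.2260, h=2.7380
  candidates: C₊=(1.2299,1.9041) cross=23.938; C₋=(1.8256,-3.5395) cross=-23.938
  mode + wants cross > 0 → take C=(1.2299,1.9041) (cross=23.938)
ex = (C−B)/|BC| = (0.3070,0.9517); ey = (-0.9517,0.3070)
P = B + -3.39·ex + -3.15·ey = (2.2663,-5.1443)

2.27 -5.14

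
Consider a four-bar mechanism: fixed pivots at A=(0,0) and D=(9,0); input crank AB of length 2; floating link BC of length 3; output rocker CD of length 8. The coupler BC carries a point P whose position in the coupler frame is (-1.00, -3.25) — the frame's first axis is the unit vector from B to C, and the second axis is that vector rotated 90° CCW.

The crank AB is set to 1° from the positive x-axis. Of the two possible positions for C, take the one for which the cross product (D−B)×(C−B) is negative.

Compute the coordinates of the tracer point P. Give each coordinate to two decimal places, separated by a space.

A=(0,0), D=(9.00,0)
B = A + 2.00·(cos1°, sin1°) = (1.9997, 0.0349)
|BD| = 7.0004
circle(B,3.00) ∩ circle(D,8.00): a=-0.4282, h=2.9693
  candidates: C₊=(1.5864,3.0063) cross=20.786; C₋=(1.5567,-2.9322) cross=-20.786
  mode - wants cross < 0 → take C=(1.5567,-2.9322) (cross=-20.786)
ex = (C−B)/|BC| = (-0.1477,-0.9890); ey = (0.9890,-0.1477)
P = B + -1.00·ex + -3.25·ey = (-1.0670,1.5038)

-1.07 1.50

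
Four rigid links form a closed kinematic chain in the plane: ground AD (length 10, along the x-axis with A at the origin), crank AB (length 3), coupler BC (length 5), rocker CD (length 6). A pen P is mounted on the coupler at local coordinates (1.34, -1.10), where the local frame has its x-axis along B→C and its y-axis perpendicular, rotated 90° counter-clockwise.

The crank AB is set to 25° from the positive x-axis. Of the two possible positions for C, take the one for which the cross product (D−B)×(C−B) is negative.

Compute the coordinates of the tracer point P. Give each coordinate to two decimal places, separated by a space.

2.33 -0.42

A=(0,0), D=(10.00,0)
B = A + 3.00·(cos25°, sin25°) = (2.7189, 1.2679)
|BD| = 7.3906
circle(B,5.00) ∩ circle(D,6.00): a=2.9511, h=4.0362
  candidates: C₊=(6.3187,4.7379) cross=29.830; C₋=(4.9339,-3.2148) cross=-29.830
  mode - wants cross < 0 → take C=(4.9339,-3.2148) (cross=-29.830)
ex = (C−B)/|BC| = (0.4430,-0.8965); ey = (0.8965,0.4430)
P = B + 1.34·ex + -1.10·ey = (2.3264,-0.4208)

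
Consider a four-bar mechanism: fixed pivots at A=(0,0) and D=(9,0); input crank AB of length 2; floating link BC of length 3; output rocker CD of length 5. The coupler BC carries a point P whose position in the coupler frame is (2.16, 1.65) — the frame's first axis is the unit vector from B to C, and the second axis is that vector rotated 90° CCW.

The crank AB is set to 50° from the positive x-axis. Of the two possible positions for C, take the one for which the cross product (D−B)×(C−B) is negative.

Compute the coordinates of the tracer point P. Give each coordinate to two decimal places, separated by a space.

A=(0,0), D=(9.00,0)
B = A + 2.00·(cos50°, sin50°) = (1.2856, 1.5321)
|BD| = 7.8651
circle(B,3.00) ∩ circle(D,5.00): a=2.9154, h=0.7075
  candidates: C₊=(4.2829,1.6581) cross=5.564; C₋=(4.0073,0.2703) cross=-5.564
  mode - wants cross < 0 → take C=(4.0073,0.2703) (cross=-5.564)
ex = (C−B)/|BC| = (0.9072,-0.4206); ey = (0.4206,0.9072)
P = B + 2.16·ex + 1.65·ey = (3.9392,2.1205)

3.94 2.12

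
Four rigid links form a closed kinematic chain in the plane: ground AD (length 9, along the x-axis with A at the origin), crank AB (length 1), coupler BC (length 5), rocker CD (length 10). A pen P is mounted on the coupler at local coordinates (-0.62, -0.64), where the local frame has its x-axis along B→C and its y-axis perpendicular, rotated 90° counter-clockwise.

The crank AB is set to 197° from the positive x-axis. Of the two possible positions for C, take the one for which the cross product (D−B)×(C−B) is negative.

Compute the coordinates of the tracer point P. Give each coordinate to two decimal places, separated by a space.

-1.74 0.13

A=(0,0), D=(9.00,0)
B = A + 1.00·(cos197°, sin197°) = (-0.9563, -0.2924)
|BD| = 9.9606
circle(B,5.00) ∩ circle(D,10.00): a=1.2155, h=4.8500
  candidates: C₊=(0.1163,4.5912) cross=48.309; C₋=(0.4010,-5.1046) cross=-48.309
  mode - wants cross < 0 → take C=(0.4010,-5.1046) (cross=-48.309)
ex = (C−B)/|BC| = (0.2715,-0.9624); ey = (0.9624,0.2715)
P = B + -0.62·ex + -0.64·ey = (-1.7406,0.1306)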